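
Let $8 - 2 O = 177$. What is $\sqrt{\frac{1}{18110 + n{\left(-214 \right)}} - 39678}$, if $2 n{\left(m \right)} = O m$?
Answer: $\frac{8 i \sqrt{1828173649389}}{54303} \approx 199.19 i$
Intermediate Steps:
$O = - \frac{169}{2}$ ($O = 4 - \frac{177}{2} = - \frac{169}{2} \approx -84.5$)
$n{\left(m \right)} = - \frac{169 m}{4}$ ($n{\left(m \right)} = \frac{\left(- \frac{169}{2}\right) m}{2} = - \frac{169 m}{4}$)
$\sqrt{\frac{1}{18110 + n{\left(-214 \right)}} - 39678} = \sqrt{\frac{1}{18110 - - \frac{18083}{2}} - 39678} = \sqrt{\frac{1}{18110 + \frac{18083}{2}} - 39678} = \sqrt{\frac{1}{\frac{54303}{2}} - 39678} = \sqrt{\frac{2}{54303} - 39678} = \sqrt{- \frac{2154634432}{54303}} = \frac{8 i \sqrt{1828173649389}}{54303}$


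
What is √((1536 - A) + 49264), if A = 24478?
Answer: √26322 ≈ 162.24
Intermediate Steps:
√((1536 - A) + 49264) = √((1536 - 1*24478) + 49264) = √((1536 - 24478) + 49264) = √(-22942 + 49264) = √26322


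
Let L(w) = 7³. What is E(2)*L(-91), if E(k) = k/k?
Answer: 343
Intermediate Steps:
L(w) = 343
E(k) = 1
E(2)*L(-91) = 1*343 = 343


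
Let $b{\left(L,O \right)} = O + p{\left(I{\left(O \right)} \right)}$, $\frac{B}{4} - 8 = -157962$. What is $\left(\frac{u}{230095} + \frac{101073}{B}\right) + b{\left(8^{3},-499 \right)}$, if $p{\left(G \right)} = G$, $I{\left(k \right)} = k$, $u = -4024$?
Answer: $- \frac{145112745934479}{145377702520} \approx -998.18$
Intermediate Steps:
$B = -631816$ ($B = 32 + 4 \left(-157962\right) = 32 - 631848 = -631816$)
$b{\left(L,O \right)} = 2 O$ ($b{\left(L,O \right)} = O + O = 2 O$)
$\left(\frac{u}{230095} + \frac{101073}{B}\right) + b{\left(8^{3},-499 \right)} = \left(- \frac{4024}{230095} + \frac{101073}{-631816}\right) + 2 \left(-499\right) = \left(\left(-4024\right) \frac{1}{230095} + 101073 \left(- \frac{1}{631816}\right)\right) - 998 = \left(- \frac{4024}{230095} - \frac{101073}{631816}\right) - 998 = - \frac{25798819519}{145377702520} - 998 = - \frac{145112745934479}{145377702520}$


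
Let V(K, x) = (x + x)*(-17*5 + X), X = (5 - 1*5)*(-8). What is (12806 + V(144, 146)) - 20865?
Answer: -32879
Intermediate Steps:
X = 0 (X = (5 - 5)*(-8) = 0*(-8) = 0)
V(K, x) = -170*x (V(K, x) = (x + x)*(-17*5 + 0) = (2*x)*(-85 + 0) = (2*x)*(-85) = -170*x)
(12806 + V(144, 146)) - 20865 = (12806 - 170*146) - 20865 = (12806 - 24820) - 20865 = -12014 - 20865 = -32879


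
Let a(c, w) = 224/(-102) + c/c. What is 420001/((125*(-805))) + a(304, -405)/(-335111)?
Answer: -1025441224648/245678251875 ≈ -4.1739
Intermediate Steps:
a(c, w) = -61/51 (a(c, w) = 224*(-1/102) + 1 = -112/51 + 1 = -61/51)
420001/((125*(-805))) + a(304, -405)/(-335111) = 420001/((125*(-805))) - 61/51/(-335111) = 420001/(-100625) - 61/51*(-1/335111) = 420001*(-1/100625) + 61/17090661 = -420001/100625 + 61/17090661 = -1025441224648/245678251875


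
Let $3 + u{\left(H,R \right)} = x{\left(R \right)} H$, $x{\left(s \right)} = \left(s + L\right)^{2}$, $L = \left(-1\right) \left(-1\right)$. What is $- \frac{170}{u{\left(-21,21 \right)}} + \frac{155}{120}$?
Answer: $\frac{35473}{27112} \approx 1.3084$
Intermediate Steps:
$L = 1$
$x{\left(s \right)} = \left(1 + s\right)^{2}$ ($x{\left(s \right)} = \left(s + 1\right)^{2} = \left(1 + s\right)^{2}$)
$u{\left(H,R \right)} = -3 + H \left(1 + R\right)^{2}$ ($u{\left(H,R \right)} = -3 + \left(1 + R\right)^{2} H = -3 + H \left(1 + R\right)^{2}$)
$- \frac{170}{u{\left(-21,21 \right)}} + \frac{155}{120} = - \frac{170}{-3 - 21 \left(1 + 21\right)^{2}} + \frac{155}{120} = - \frac{170}{-3 - 21 \cdot 22^{2}} + 155 \cdot \frac{1}{120} = - \frac{170}{-3 - 10164} + \frac{31}{24} = - \frac{170}{-10167} + \frac{31}{24} = \left(-170\right) \left(- \frac{1}{10167}\right) + \frac{31}{24} = \frac{170}{10167} + \frac{31}{24} = \frac{35473}{27112}$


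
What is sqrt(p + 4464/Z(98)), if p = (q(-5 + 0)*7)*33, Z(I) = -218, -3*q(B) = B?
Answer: sqrt(4330897)/109 ≈ 19.092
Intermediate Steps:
q(B) = -B/3
p = 385 (p = (-(-5 + 0)/3*7)*33 = (-1/3*(-5)*7)*33 = ((5/3)*7)*33 = (35/3)*33 = 385)
sqrt(p + 4464/Z(98)) = sqrt(385 + 4464/(-218)) = sqrt(385 + 4464*(-1/218)) = sqrt(385 - 2232/109) = sqrt(39733/109) = sqrt(4330897)/109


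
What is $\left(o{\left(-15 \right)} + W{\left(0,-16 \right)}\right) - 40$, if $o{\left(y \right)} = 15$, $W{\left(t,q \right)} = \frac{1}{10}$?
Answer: $- \frac{249}{10} \approx -24.9$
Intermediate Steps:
$W{\left(t,q \right)} = \frac{1}{10}$
$\left(o{\left(-15 \right)} + W{\left(0,-16 \right)}\right) - 40 = \left(15 + \frac{1}{10}\right) - 40 = \frac{151}{10} - 40 = - \frac{249}{10}$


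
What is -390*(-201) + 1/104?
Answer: 8152561/104 ≈ 78390.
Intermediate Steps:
-390*(-201) + 1/104 = 78390 + 1/104 = 8152561/104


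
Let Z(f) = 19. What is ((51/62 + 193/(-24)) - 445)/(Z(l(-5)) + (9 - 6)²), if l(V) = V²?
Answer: -336451/20832 ≈ -16.151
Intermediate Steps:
((51/62 + 193/(-24)) - 445)/(Z(l(-5)) + (9 - 6)²) = ((51/62 + 193/(-24)) - 445)/(19 + (9 - 6)²) = ((51*(1/62) + 193*(-1/24)) - 445)/(19 + 3²) = ((51/62 - 193/24) - 445)/(19 + 9) = (-5371/744 - 445)/28 = -336451/744*1/28 = -336451/20832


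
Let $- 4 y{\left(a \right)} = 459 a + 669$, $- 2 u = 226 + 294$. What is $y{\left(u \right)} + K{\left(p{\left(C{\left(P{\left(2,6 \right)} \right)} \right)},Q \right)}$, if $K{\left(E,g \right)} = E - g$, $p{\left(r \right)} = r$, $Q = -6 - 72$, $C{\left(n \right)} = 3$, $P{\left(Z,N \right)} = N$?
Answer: $\frac{118995}{4} \approx 29749.0$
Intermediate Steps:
$Q = -78$ ($Q = -6 - 72 = -78$)
$u = -260$ ($u = - \frac{226 + 294}{2} = \left(- \frac{1}{2}\right) 520 = -260$)
$y{\left(a \right)} = - \frac{669}{4} - \frac{459 a}{4}$ ($y{\left(a \right)} = - \frac{459 a + 669}{4} = - \frac{669 + 459 a}{4} = - \frac{669}{4} - \frac{459 a}{4}$)
$y{\left(u \right)} + K{\left(p{\left(C{\left(P{\left(2,6 \right)} \right)} \right)},Q \right)} = \left(- \frac{669}{4} - -29835\right) + \left(3 - -78\right) = \left(- \frac{669}{4} + 29835\right) + \left(3 + 78\right) = \frac{118671}{4} + 81 = \frac{118995}{4}$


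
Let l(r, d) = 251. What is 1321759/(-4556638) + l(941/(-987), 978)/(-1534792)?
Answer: -1014884427633/3496745774648 ≈ -0.29024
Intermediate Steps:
1321759/(-4556638) + l(941/(-987), 978)/(-1534792) = 1321759/(-4556638) + 251/(-1534792) = 1321759*(-1/4556638) + 251*(-1/1534792) = -1321759/4556638 - 251/1534792 = -1014884427633/3496745774648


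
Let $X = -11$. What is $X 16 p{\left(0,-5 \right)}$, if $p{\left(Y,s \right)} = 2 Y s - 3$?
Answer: $528$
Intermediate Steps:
$p{\left(Y,s \right)} = -3 + 2 Y s$ ($p{\left(Y,s \right)} = 2 Y s - 3 = -3 + 2 Y s$)
$X 16 p{\left(0,-5 \right)} = \left(-11\right) 16 \left(-3 + 2 \cdot 0 \left(-5\right)\right) = - 176 \left(-3 + 0\right) = \left(-176\right) \left(-3\right) = 528$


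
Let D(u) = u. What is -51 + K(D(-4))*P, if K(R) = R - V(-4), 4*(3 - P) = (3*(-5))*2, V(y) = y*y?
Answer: -261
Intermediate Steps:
V(y) = y²
P = 21/2 (P = 3 - 3*(-5)*2/4 = 3 - (-15)*2/4 = 3 - ¼*(-30) = 3 + 15/2 = 21/2 ≈ 10.500)
K(R) = -16 + R (K(R) = R - 1*(-4)² = R - 1*16 = R - 16 = -16 + R)
-51 + K(D(-4))*P = -51 + (-16 - 4)*(21/2) = -51 - 20*21/2 = -51 - 210 = -261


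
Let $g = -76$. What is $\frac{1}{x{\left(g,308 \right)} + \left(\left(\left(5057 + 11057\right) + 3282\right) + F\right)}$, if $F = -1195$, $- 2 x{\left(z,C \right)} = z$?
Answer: $\frac{1}{18239} \approx 5.4828 \cdot 10^{-5}$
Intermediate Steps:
$x{\left(z,C \right)} = - \frac{z}{2}$
$\frac{1}{x{\left(g,308 \right)} + \left(\left(\left(5057 + 11057\right) + 3282\right) + F\right)} = \frac{1}{\left(- \frac{1}{2}\right) \left(-76\right) + \left(\left(\left(5057 + 11057\right) + 3282\right) - 1195\right)} = \frac{1}{38 + \left(\left(16114 + 3282\right) - 1195\right)} = \frac{1}{38 + \left(19396 - 1195\right)} = \frac{1}{38 + 18201} = \frac{1}{18239}$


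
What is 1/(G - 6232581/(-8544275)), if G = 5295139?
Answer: 8544275/45243130011806 ≈ 1.8885e-7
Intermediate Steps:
1/(G - 6232581/(-8544275)) = 1/(5295139 - 6232581/(-8544275)) = 1/(5295139 - 6232581*(-1/8544275)) = 1/(5295139 + 6232581/8544275) = 1/(45243130011806/8544275) = 8544275/45243130011806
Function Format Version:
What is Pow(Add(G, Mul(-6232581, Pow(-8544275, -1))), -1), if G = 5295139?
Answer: Rational(8544275, 45243130011806) ≈ 1.8885e-7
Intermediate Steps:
Pow(Add(G, Mul(-6232581, Pow(-8544275, -1))), -1) = Pow(Add(5295139, Mul(-6232581, Pow(-8544275, -1))), -1) = Pow(Add(5295139, Mul(-6232581, Rational(-1, 8544275))), -1) = Pow(Add(5295139, Rational(6232581, 8544275)), -1) = Pow(Rational(45243130011806, 8544275), -1) = Rational(8544275, 45243130011806)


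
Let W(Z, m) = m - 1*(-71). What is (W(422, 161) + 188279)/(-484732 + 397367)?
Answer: -188511/87365 ≈ -2.1577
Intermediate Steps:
W(Z, m) = 71 + m (W(Z, m) = m + 71 = 71 + m)
(W(422, 161) + 188279)/(-484732 + 397367) = ((71 + 161) + 188279)/(-484732 + 397367) = (232 + 188279)/(-87365) = 188511*(-1/87365) = -188511/87365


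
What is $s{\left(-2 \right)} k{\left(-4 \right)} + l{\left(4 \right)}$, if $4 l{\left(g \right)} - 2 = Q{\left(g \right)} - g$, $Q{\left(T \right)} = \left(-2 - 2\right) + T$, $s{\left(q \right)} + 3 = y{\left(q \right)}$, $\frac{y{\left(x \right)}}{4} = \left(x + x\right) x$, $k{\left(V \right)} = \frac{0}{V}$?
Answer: $- \frac{1}{2} \approx -0.5$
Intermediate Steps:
$k{\left(V \right)} = 0$
$y{\left(x \right)} = 8 x^{2}$ ($y{\left(x \right)} = 4 \left(x + x\right) x = 4 \cdot 2 x x = 4 \cdot 2 x^{2} = 8 x^{2}$)
$s{\left(q \right)} = -3 + 8 q^{2}$
$Q{\left(T \right)} = -4 + T$
$l{\left(g \right)} = - \frac{1}{2}$ ($l{\left(g \right)} = \frac{1}{2} + \frac{\left(-4 + g\right) - g}{4} = \frac{1}{2} + \frac{1}{4} \left(-4\right) = \frac{1}{2} - 1 = - \frac{1}{2}$)
$s{\left(-2 \right)} k{\left(-4 \right)} + l{\left(4 \right)} = \left(-3 + 8 \left(-2\right)^{2}\right) 0 - \frac{1}{2} = \left(-3 + 8 \cdot 4\right) 0 - \frac{1}{2} = \left(-3 + 32\right) 0 - \frac{1}{2} = 29 \cdot 0 - \frac{1}{2} = 0 - \frac{1}{2} = - \frac{1}{2}$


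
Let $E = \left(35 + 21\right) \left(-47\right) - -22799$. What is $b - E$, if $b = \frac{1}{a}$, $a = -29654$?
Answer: $- \frac{598032219}{29654} \approx -20167.0$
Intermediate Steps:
$E = 20167$ ($E = 56 \left(-47\right) + 22799 = -2632 + 22799 = 20167$)
$b = - \frac{1}{29654}$ ($b = \frac{1}{-29654} = - \frac{1}{29654} \approx -3.3722 \cdot 10^{-5}$)
$b - E = - \frac{1}{29654} - 20167 = - \frac{598032219}{29654}$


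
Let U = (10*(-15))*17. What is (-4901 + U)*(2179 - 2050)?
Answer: -961179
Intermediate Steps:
U = -2550 (U = -150*17 = -2550)
(-4901 + U)*(2179 - 2050) = (-4901 - 2550)*(2179 - 2050) = -7451*129 = -961179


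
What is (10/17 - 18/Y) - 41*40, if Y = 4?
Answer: -55893/34 ≈ -1643.9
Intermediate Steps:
(10/17 - 18/Y) - 41*40 = (10/17 - 18/4) - 41*40 = (10*(1/17) - 18*¼) - 1640 = (10/17 - 9/2) - 1640 = -133/34 - 1640 = -55893/34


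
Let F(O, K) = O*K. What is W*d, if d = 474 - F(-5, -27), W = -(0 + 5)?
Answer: -1695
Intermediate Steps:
W = -5 (W = -1*5 = -5)
F(O, K) = K*O
d = 339 (d = 474 - (-27)*(-5) = 474 - 1*135 = 474 - 135 = 339)
W*d = -5*339 = -1695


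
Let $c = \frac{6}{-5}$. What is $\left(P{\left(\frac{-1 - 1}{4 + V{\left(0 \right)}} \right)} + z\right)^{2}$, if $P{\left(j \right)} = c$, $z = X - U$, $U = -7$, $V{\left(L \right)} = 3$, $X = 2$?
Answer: $\frac{1521}{25} \approx 60.84$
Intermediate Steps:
$c = - \frac{6}{5}$ ($c = 6 \left(- \frac{1}{5}\right) = - \frac{6}{5} \approx -1.2$)
$z = 9$ ($z = 2 - -7 = 2 + 7 = 9$)
$P{\left(j \right)} = - \frac{6}{5}$
$\left(P{\left(\frac{-1 - 1}{4 + V{\left(0 \right)}} \right)} + z\right)^{2} = \left(- \frac{6}{5} + 9\right)^{2} = \left(\frac{39}{5}\right)^{2} = \frac{1521}{25}$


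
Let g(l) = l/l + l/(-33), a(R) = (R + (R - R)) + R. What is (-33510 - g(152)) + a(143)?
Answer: -1096273/33 ≈ -33220.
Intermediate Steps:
a(R) = 2*R (a(R) = (R + 0) + R = R + R = 2*R)
g(l) = 1 - l/33 (g(l) = 1 + l*(-1/33) = 1 - l/33)
(-33510 - g(152)) + a(143) = (-33510 - (1 - 1/33*152)) + 2*143 = (-33510 - (1 - 152/33)) + 286 = (-33510 - 1*(-119/33)) + 286 = (-33510 + 119/33) + 286 = -1105711/33 + 286 = -1096273/33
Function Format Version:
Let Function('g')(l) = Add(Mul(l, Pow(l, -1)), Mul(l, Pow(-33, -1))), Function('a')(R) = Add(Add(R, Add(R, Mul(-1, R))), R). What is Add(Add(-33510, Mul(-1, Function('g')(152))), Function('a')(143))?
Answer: Rational(-1096273, 33) ≈ -33220.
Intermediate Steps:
Function('a')(R) = Mul(2, R) (Function('a')(R) = Add(Add(R, 0), R) = Add(R, R) = Mul(2, R))
Function('g')(l) = Add(1, Mul(Rational(-1, 33), l)) (Function('g')(l) = Add(1, Mul(l, Rational(-1, 33))) = Add(1, Mul(Rational(-1, 33), l)))
Add(Add(-33510, Mul(-1, Function('g')(152))), Function('a')(143)) = Add(Add(-33510, Mul(-1, Add(1, Mul(Rational(-1, 33), 152)))), Mul(2, 143)) = Add(Add(-33510, Mul(-1, Add(1, Rational(-152, 33)))), 286) = Add(Add(-33510, Mul(-1, Rational(-119, 33))), 286) = Add(Add(-33510, Rational(119, 33)), 286) = Add(Rational(-1105711, 33), 286) = Rational(-1096273, 33)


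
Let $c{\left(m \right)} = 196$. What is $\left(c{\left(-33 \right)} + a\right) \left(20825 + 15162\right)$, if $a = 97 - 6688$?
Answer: $-230136865$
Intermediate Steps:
$a = -6591$ ($a = 97 - 6688 = -6591$)
$\left(c{\left(-33 \right)} + a\right) \left(20825 + 15162\right) = \left(196 - 6591\right) \left(20825 + 15162\right) = \left(-6395\right) 35987 = -230136865$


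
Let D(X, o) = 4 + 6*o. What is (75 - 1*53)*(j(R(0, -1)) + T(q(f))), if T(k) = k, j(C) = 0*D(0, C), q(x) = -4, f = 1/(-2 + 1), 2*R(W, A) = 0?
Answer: -88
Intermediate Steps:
R(W, A) = 0 (R(W, A) = (1/2)*0 = 0)
f = -1 (f = 1/(-1) = -1)
j(C) = 0 (j(C) = 0*(4 + 6*C) = 0)
(75 - 1*53)*(j(R(0, -1)) + T(q(f))) = (75 - 1*53)*(0 - 4) = (75 - 53)*(-4) = 22*(-4) = -88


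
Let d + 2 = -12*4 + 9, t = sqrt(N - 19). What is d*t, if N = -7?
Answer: -41*I*sqrt(26) ≈ -209.06*I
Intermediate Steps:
t = I*sqrt(26) (t = sqrt(-7 - 19) = sqrt(-26) = I*sqrt(26) ≈ 5.099*I)
d = -41 (d = -2 + (-12*4 + 9) = -2 + (-48 + 9) = -2 - 39 = -41)
d*t = -41*I*sqrt(26)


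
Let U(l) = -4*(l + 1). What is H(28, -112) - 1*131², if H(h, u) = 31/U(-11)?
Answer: -686409/40 ≈ -17160.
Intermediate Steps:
U(l) = -4 - 4*l (U(l) = -4*(1 + l) = -4 - 4*l)
H(h, u) = 31/40 (H(h, u) = 31/(-4 - 4*(-11)) = 31/(-4 + 44) = 31/40)
H(28, -112) - 1*131² = 31/40 - 1*131² = 31/40 - 1*17161 = 31/40 - 17161 = -686409/40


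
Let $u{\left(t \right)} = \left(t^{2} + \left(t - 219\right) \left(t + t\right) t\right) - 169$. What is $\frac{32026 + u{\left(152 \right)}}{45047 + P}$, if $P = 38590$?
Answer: $- \frac{3040975}{83637} \approx -36.359$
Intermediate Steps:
$u{\left(t \right)} = -169 + t^{2} + 2 t^{2} \left(-219 + t\right)$ ($u{\left(t \right)} = \left(t^{2} + \left(-219 + t\right) 2 t t\right) - 169 = \left(t^{2} + 2 t \left(-219 + t\right) t\right) - 169 = \left(t^{2} + 2 t^{2} \left(-219 + t\right)\right) - 169 = -169 + t^{2} + 2 t^{2} \left(-219 + t\right)$)
$\frac{32026 + u{\left(152 \right)}}{45047 + P} = \frac{32026 - \left(169 - 7023616 + 10096448\right)}{45047 + 38590} = \frac{32026 - 3073001}{83637} = \left(32026 - 3073001\right) \frac{1}{83637} = \left(-3040975\right) \frac{1}{83637} = - \frac{3040975}{83637}$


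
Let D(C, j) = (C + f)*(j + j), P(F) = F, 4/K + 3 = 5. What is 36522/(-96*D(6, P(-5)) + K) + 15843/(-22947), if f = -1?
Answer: 126998708/18365249 ≈ 6.9152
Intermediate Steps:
K = 2 (K = 4/(-3 + 5) = 4/2 = 4*(1/2) = 2)
D(C, j) = 2*j*(-1 + C) (D(C, j) = (C - 1)*(j + j) = (-1 + C)*(2*j) = 2*j*(-1 + C))
36522/(-96*D(6, P(-5)) + K) + 15843/(-22947) = 36522/(-96*2*(-5)*(-1 + 6) + 2) + 15843/(-22947) = 36522/(-96*2*(-5)*5 + 2) + 15843*(-1/22947) = 36522/(-(-4800) + 2) - 5281/7649 = 36522/(-96*(-50) + 2) - 5281/7649 = 36522/(4800 + 2) - 5281/7649 = 36522/4802 - 5281/7649 = 36522*(1/4802) - 5281/7649 = 18261/2401 - 5281/7649 = 126998708/18365249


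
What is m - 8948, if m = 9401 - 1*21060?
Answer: -20607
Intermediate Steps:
m = -11659 (m = 9401 - 21060 = -11659)
m - 8948 = -11659 - 8948 = -20607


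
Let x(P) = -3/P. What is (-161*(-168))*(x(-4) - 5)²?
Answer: 977109/2 ≈ 4.8855e+5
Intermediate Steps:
(-161*(-168))*(x(-4) - 5)² = (-161*(-168))*(-3/(-4) - 5)² = 27048*(-3*(-¼) - 5)² = 27048*(¾ - 5)² = 27048*(-17/4)² = 27048*(289/16) = 977109/2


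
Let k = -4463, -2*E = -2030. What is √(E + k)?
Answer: 2*I*√862 ≈ 58.72*I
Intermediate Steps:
E = 1015 (E = -½*(-2030) = 1015)
√(E + k) = √(1015 - 4463) = √(-3448) = 2*I*√862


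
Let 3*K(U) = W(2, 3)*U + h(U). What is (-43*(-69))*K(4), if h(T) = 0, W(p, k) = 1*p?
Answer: 7912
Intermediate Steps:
W(p, k) = p
K(U) = 2*U/3 (K(U) = (2*U + 0)/3 = (2*U)/3 = 2*U/3)
(-43*(-69))*K(4) = (-43*(-69))*((2/3)*4) = 2967*(8/3) = 7912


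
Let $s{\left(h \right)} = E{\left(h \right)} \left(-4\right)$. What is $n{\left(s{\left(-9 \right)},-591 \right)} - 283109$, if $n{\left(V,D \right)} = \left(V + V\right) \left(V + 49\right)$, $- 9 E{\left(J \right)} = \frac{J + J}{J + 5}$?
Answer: $-282905$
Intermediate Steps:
$E{\left(J \right)} = - \frac{2 J}{9 \left(5 + J\right)}$ ($E{\left(J \right)} = - \frac{\left(J + J\right) \frac{1}{J + 5}}{9} = - \frac{2 J \frac{1}{5 + J}}{9} = - \frac{2 J}{9 \left(5 + J\right)}$)
$s{\left(h \right)} = \frac{8 h}{45 + 9 h}$ ($s{\left(h \right)} = - \frac{2 h}{45 + 9 h} \left(-4\right) = \frac{8 h}{45 + 9 h}$)
$n{\left(V,D \right)} = 2 V \left(49 + V\right)$
$n{\left(s{\left(-9 \right)},-591 \right)} - 283109 = 2 \cdot \frac{8}{9} \left(-9\right) \frac{1}{5 - 9} \left(49 + \frac{8}{9} \left(-9\right) \frac{1}{5 - 9}\right) - 283109 = 2 \cdot \frac{8}{9} \left(-9\right) \frac{1}{-4} \left(49 + \frac{8}{9} \left(-9\right) \frac{1}{-4}\right) - 283109 = 2 \cdot \frac{8}{9} \left(-9\right) \left(- \frac{1}{4}\right) \left(49 + \frac{8}{9} \left(-9\right) \left(- \frac{1}{4}\right)\right) - 283109 = 2 \cdot 2 \left(49 + 2\right) - 283109 = 2 \cdot 2 \cdot 51 - 283109 = 204 - 283109 = -282905$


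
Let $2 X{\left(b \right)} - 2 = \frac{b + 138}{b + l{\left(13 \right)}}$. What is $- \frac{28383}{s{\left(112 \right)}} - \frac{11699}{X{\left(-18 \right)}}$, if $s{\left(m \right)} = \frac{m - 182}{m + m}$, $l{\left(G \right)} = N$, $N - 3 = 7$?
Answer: $\frac{6020654}{65} \approx 92626.0$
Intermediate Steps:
$N = 10$ ($N = 3 + 7 = 10$)
$l{\left(G \right)} = 10$
$X{\left(b \right)} = 1 + \frac{138 + b}{2 \left(10 + b\right)}$ ($X{\left(b \right)} = 1 + \frac{\left(b + 138\right) \frac{1}{b + 10}}{2} = 1 + \frac{\left(138 + b\right) \frac{1}{10 + b}}{2} = 1 + \frac{\frac{1}{10 + b} \left(138 + b\right)}{2} = 1 + \frac{138 + b}{2 \left(10 + b\right)}$)
$s{\left(m \right)} = \frac{-182 + m}{2 m}$
$- \frac{28383}{s{\left(112 \right)}} - \frac{11699}{X{\left(-18 \right)}} = - \frac{28383}{\frac{1}{2} \cdot \frac{1}{112} \left(-182 + 112\right)} - \frac{11699}{\frac{1}{2} \frac{1}{10 - 18} \left(158 + 3 \left(-18\right)\right)} = - \frac{28383}{\frac{1}{2} \cdot \frac{1}{112} \left(-70\right)} - \frac{11699}{\frac{1}{2} \frac{1}{-8} \left(158 - 54\right)} = - \frac{28383}{- \frac{5}{16}} - \frac{11699}{\frac{1}{2} \left(- \frac{1}{8}\right) 104} = \left(-28383\right) \left(- \frac{16}{5}\right) - \frac{11699}{- \frac{13}{2}} = \frac{454128}{5} - - \frac{23398}{13} = \frac{454128}{5} + \frac{23398}{13} = \frac{6020654}{65}$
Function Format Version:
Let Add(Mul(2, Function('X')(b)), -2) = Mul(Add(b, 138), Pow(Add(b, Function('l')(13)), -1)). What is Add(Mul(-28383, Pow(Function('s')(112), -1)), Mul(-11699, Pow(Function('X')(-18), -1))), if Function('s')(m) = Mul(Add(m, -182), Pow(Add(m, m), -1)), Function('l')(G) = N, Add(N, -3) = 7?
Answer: Rational(6020654, 65) ≈ 92626.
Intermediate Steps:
N = 10 (N = Add(3, 7) = 10)
Function('l')(G) = 10
Function('X')(b) = Add(1, Mul(Rational(1, 2), Pow(Add(10, b), -1), Add(138, b))) (Function('X')(b) = Add(1, Mul(Rational(1, 2), Mul(Add(b, 138), Pow(Add(b, 10), -1)))) = Add(1, Mul(Rational(1, 2), Mul(Add(138, b), Pow(Add(10, b), -1)))) = Add(1, Mul(Rational(1, 2), Mul(Pow(Add(10, b), -1), Add(138, b)))) = Add(1, Mul(Rational(1, 2), Pow(Add(10, b), -1), Add(138, b))))
Function('s')(m) = Mul(Rational(1, 2), Pow(m, -1), Add(-182, m)) (Function('s')(m) = Mul(Add(-182, m), Pow(Mul(2, m), -1)) = Mul(Add(-182, m), Mul(Rational(1, 2), Pow(m, -1))) = Mul(Rational(1, 2), Pow(m, -1), Add(-182, m)))
Add(Mul(-28383, Pow(Function('s')(112), -1)), Mul(-11699, Pow(Function('X')(-18), -1))) = Add(Mul(-28383, Pow(Mul(Rational(1, 2), Pow(112, -1), Add(-182, 112)), -1)), Mul(-11699, Pow(Mul(Rational(1, 2), Pow(Add(10, -18), -1), Add(158, Mul(3, -18))), -1))) = Add(Mul(-28383, Pow(Mul(Rational(1, 2), Rational(1, 112), -70), -1)), Mul(-11699, Pow(Mul(Rational(1, 2), Pow(-8, -1), Add(158, -54)), -1))) = Add(Mul(-28383, Pow(Rational(-5, 16), -1)), Mul(-11699, Pow(Mul(Rational(1, 2), Rational(-1, 8), 104), -1))) = Add(Mul(-28383, Rational(-16, 5)), Mul(-11699, Pow(Rational(-13, 2), -1))) = Add(Rational(454128, 5), Mul(-11699, Rational(-2, 13))) = Add(Rational(454128, 5), Rational(23398, 13)) = Rational(6020654, 65)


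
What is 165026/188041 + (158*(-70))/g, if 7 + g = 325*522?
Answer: 25915772258/31899839363 ≈ 0.81241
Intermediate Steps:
g = 169643 (g = -7 + 325*522 = -7 + 169650 = 169643)
165026/188041 + (158*(-70))/g = 165026/188041 + (158*(-70))/169643 = 165026*(1/188041) - 11060*1/169643 = 165026/188041 - 11060/169643 = 25915772258/31899839363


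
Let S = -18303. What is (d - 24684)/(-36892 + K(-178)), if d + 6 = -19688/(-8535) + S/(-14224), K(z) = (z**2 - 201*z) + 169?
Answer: -2996975171383/3731771159760 ≈ -0.80310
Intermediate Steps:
K(z) = 169 + z**2 - 201*z
d = -292152823/121401840 (d = -6 + (-19688/(-8535) - 18303/(-14224)) = -6 + (-19688*(-1/8535) - 18303*(-1/14224)) = -6 + (19688/8535 + 18303/14224) = -6 + 436258217/121401840 = -292152823/121401840 ≈ -2.4065)
(d - 24684)/(-36892 + K(-178)) = (-292152823/121401840 - 24684)/(-36892 + (169 + (-178)**2 - 201*(-178))) = -2996975171383/(121401840*(-36892 + (169 + 31684 + 35778))) = -2996975171383/(121401840*(-36892 + 67631)) = -2996975171383/121401840/30739 = -2996975171383/121401840*1/30739 = -2996975171383/3731771159760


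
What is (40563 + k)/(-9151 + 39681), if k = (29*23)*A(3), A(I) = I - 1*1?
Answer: 41897/30530 ≈ 1.3723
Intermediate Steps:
A(I) = -1 + I (A(I) = I - 1 = -1 + I)
k = 1334 (k = (29*23)*(-1 + 3) = 667*2 = 1334)
(40563 + k)/(-9151 + 39681) = (40563 + 1334)/(-9151 + 39681) = 41897/30530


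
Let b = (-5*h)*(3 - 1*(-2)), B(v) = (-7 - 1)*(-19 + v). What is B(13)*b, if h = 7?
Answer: -8400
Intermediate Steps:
B(v) = 152 - 8*v (B(v) = -8*(-19 + v) = 152 - 8*v)
b = -175 (b = (-5*7)*(3 - 1*(-2)) = -35*(3 + 2) = -35*5 = -175)
B(13)*b = (152 - 8*13)*(-175) = (152 - 104)*(-175) = 48*(-175) = -8400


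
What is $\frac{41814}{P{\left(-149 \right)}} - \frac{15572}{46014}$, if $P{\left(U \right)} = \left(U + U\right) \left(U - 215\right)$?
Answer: $\frac{58725853}{1247807652} \approx 0.047063$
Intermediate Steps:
$P{\left(U \right)} = 2 U \left(-215 + U\right)$
$\frac{41814}{P{\left(-149 \right)}} - \frac{15572}{46014} = \frac{41814}{2 \left(-149\right) \left(-215 - 149\right)} - \frac{15572}{46014} = \frac{41814}{2 \left(-149\right) \left(-364\right)} - \frac{7786}{23007} = \frac{41814}{108472} - \frac{7786}{23007} = 41814 \cdot \frac{1}{108472} - \frac{7786}{23007} = \frac{20907}{54236} - \frac{7786}{23007} = \frac{58725853}{1247807652}$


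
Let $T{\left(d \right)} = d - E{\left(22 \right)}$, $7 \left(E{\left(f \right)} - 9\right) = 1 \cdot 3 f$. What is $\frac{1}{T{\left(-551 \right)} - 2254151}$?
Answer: $- \frac{7}{15783043} \approx -4.4351 \cdot 10^{-7}$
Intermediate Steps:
$E{\left(f \right)} = 9 + \frac{3 f}{7}$ ($E{\left(f \right)} = 9 + \frac{1 \cdot 3 f}{7} = 9 + \frac{3 f}{7}$)
$T{\left(d \right)} = - \frac{129}{7} + d$ ($T{\left(d \right)} = d - \left(9 + \frac{3}{7} \cdot 22\right) = d - \left(9 + \frac{66}{7}\right) = d - \frac{129}{7} = - \frac{129}{7} + d$)
$\frac{1}{T{\left(-551 \right)} - 2254151} = \frac{1}{\left(- \frac{129}{7} - 551\right) - 2254151} = \frac{1}{- \frac{3986}{7} - 2254151} = \frac{1}{- \frac{15783043}{7}} = - \frac{7}{15783043}$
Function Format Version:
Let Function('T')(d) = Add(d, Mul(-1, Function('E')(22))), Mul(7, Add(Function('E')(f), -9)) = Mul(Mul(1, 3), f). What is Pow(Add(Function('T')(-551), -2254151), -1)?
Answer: Rational(-7, 15783043) ≈ -4.4351e-7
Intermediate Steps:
Function('E')(f) = Add(9, Mul(Rational(3, 7), f)) (Function('E')(f) = Add(9, Mul(Rational(1, 7), Mul(Mul(1, 3), f))) = Add(9, Mul(Rational(1, 7), Mul(3, f))) = Add(9, Mul(Rational(3, 7), f)))
Function('T')(d) = Add(Rational(-129, 7), d) (Function('T')(d) = Add(d, Mul(-1, Add(9, Mul(Rational(3, 7), 22)))) = Add(d, Mul(-1, Add(9, Rational(66, 7)))) = Add(d, Mul(-1, Rational(129, 7))) = Add(d, Rational(-129, 7)) = Add(Rational(-129, 7), d))
Pow(Add(Function('T')(-551), -2254151), -1) = Pow(Add(Add(Rational(-129, 7), -551), -2254151), -1) = Pow(Add(Rational(-3986, 7), -2254151), -1) = Pow(Rational(-15783043, 7), -1) = Rational(-7, 15783043)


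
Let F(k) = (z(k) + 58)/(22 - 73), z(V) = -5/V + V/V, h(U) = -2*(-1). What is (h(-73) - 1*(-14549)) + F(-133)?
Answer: 98691581/6783 ≈ 14550.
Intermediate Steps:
h(U) = 2
z(V) = 1 - 5/V (z(V) = -5/V + 1 = 1 - 5/V)
F(k) = -58/51 - (-5 + k)/(51*k) (F(k) = ((-5 + k)/k + 58)/(22 - 73) = (58 + (-5 + k)/k)/(-51) = (58 + (-5 + k)/k)*(-1/51) = -58/51 - (-5 + k)/(51*k))
(h(-73) - 1*(-14549)) + F(-133) = (2 - 1*(-14549)) + (1/51)*(5 - 59*(-133))/(-133) = (2 + 14549) + (1/51)*(-1/133)*(5 + 7847) = 14551 + (1/51)*(-1/133)*7852 = 14551 - 7852/6783 = 98691581/6783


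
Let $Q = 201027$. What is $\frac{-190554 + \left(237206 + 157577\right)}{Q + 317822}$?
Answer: $\frac{204229}{518849} \approx 0.39362$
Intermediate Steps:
$\frac{-190554 + \left(237206 + 157577\right)}{Q + 317822} = \frac{-190554 + \left(237206 + 157577\right)}{201027 + 317822} = \frac{-190554 + 394783}{518849} = 204229 \cdot \frac{1}{518849} = \frac{204229}{518849}$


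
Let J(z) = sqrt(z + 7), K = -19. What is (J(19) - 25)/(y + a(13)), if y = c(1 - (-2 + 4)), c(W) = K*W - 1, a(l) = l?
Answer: -25/31 + sqrt(26)/31 ≈ -0.64197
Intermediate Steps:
J(z) = sqrt(7 + z)
c(W) = -1 - 19*W (c(W) = -19*W - 1 = -1 - 19*W)
y = 18 (y = -1 - 19*(1 - (-2 + 4)) = -1 - 19*(1 - 1*2) = -1 - 19*(1 - 2) = -1 - 19*(-1) = -1 + 19 = 18)
(J(19) - 25)/(y + a(13)) = (sqrt(7 + 19) - 25)/(18 + 13) = (sqrt(26) - 25)/31 = (-25 + sqrt(26))*(1/31) = -25/31 + sqrt(26)/31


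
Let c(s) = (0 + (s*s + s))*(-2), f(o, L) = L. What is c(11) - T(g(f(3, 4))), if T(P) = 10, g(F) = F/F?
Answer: -274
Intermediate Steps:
g(F) = 1
c(s) = -2*s - 2*s**2 (c(s) = (0 + (s**2 + s))*(-2) = (0 + (s + s**2))*(-2) = (s + s**2)*(-2) = -2*s - 2*s**2)
c(11) - T(g(f(3, 4))) = -2*11*(1 + 11) - 1*10 = -2*11*12 - 10 = -264 - 10 = -274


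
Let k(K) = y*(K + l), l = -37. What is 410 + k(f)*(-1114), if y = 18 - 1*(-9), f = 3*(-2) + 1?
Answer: 1263686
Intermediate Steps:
f = -5 (f = -6 + 1 = -5)
y = 27 (y = 18 + 9 = 27)
k(K) = -999 + 27*K (k(K) = 27*(K - 37) = 27*(-37 + K) = -999 + 27*K)
410 + k(f)*(-1114) = 410 + (-999 + 27*(-5))*(-1114) = 410 + (-999 - 135)*(-1114) = 410 - 1134*(-1114) = 410 + 1263276 = 1263686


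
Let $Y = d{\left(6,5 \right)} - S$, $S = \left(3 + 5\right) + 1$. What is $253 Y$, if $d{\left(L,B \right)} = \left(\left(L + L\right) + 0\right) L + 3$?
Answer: $16698$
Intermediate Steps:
$d{\left(L,B \right)} = 3 + 2 L^{2}$ ($d{\left(L,B \right)} = \left(2 L + 0\right) L + 3 = 2 L L + 3 = 2 L^{2} + 3 = 3 + 2 L^{2}$)
$S = 9$ ($S = 8 + 1 = 9$)
$Y = 66$ ($Y = \left(3 + 2 \cdot 6^{2}\right) - 9 = \left(3 + 2 \cdot 36\right) - 9 = \left(3 + 72\right) - 9 = 75 - 9 = 66$)
$253 Y = 253 \cdot 66 = 16698$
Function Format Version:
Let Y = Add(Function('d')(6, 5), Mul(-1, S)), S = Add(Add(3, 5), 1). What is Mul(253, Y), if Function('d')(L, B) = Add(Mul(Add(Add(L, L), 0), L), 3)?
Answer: 16698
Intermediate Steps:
Function('d')(L, B) = Add(3, Mul(2, Pow(L, 2))) (Function('d')(L, B) = Add(Mul(Add(Mul(2, L), 0), L), 3) = Add(Mul(Mul(2, L), L), 3) = Add(Mul(2, Pow(L, 2)), 3) = Add(3, Mul(2, Pow(L, 2))))
S = 9 (S = Add(8, 1) = 9)
Y = 66 (Y = Add(Add(3, Mul(2, Pow(6, 2))), Mul(-1, 9)) = Add(Add(3, Mul(2, 36)), -9) = Add(Add(3, 72), -9) = Add(75, -9) = 66)
Mul(253, Y) = Mul(253, 66) = 16698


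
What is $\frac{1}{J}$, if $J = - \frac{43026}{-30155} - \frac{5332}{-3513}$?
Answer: $\frac{105934515}{311936798} \approx 0.3396$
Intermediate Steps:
$J = \frac{311936798}{105934515}$ ($J = \left(-43026\right) \left(- \frac{1}{30155}\right) - - \frac{5332}{3513} = \frac{43026}{30155} + \frac{5332}{3513} = \frac{311936798}{105934515} \approx 2.9446$)
$\frac{1}{J} = \frac{1}{\frac{311936798}{105934515}} = \frac{105934515}{311936798}$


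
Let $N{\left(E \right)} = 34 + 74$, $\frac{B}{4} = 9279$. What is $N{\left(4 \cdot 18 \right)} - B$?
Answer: $-37008$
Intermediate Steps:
$B = 37116$ ($B = 4 \cdot 9279 = 37116$)
$N{\left(E \right)} = 108$
$N{\left(4 \cdot 18 \right)} - B = 108 - 37116 = -37008$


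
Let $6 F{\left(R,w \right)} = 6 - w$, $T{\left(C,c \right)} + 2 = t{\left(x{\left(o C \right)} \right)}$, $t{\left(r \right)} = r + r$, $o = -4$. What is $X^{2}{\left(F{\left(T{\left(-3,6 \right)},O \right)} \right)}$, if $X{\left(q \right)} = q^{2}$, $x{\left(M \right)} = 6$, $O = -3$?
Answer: $\frac{81}{16} \approx 5.0625$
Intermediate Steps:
$t{\left(r \right)} = 2 r$
$T{\left(C,c \right)} = 10$ ($T{\left(C,c \right)} = -2 + 2 \cdot 6 = -2 + 12 = 10$)
$F{\left(R,w \right)} = 1 - \frac{w}{6}$ ($F{\left(R,w \right)} = \frac{6 - w}{6} = 1 - \frac{w}{6}$)
$X^{2}{\left(F{\left(T{\left(-3,6 \right)},O \right)} \right)} = \left(\left(1 - - \frac{1}{2}\right)^{2}\right)^{2} = \left(\left(1 + \frac{1}{2}\right)^{2}\right)^{2} = \left(\left(\frac{3}{2}\right)^{2}\right)^{2} = \left(\frac{9}{4}\right)^{2} = \frac{81}{16}$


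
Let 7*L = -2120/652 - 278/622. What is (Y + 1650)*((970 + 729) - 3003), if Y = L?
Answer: -4682533304/2177 ≈ -2.1509e+6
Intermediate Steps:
L = -187487/354851 (L = (-2120/652 - 278/622)/7 = (-2120*1/652 - 278*1/622)/7 = (-530/163 - 139/311)/7 = (⅐)*(-187487/50693) = -187487/354851 ≈ -0.52835)
Y = -187487/354851 ≈ -0.52835
(Y + 1650)*((970 + 729) - 3003) = (-187487/354851 + 1650)*((970 + 729) - 3003) = 585316663*(1699 - 3003)/354851 = (585316663/354851)*(-1304) = -4682533304/2177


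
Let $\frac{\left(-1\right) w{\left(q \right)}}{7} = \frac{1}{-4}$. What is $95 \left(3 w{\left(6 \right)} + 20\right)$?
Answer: $\frac{9595}{4} \approx 2398.8$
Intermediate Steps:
$w{\left(q \right)} = \frac{7}{4}$ ($w{\left(q \right)} = - \frac{7}{-4} = \left(-7\right) \left(- \frac{1}{4}\right) = \frac{7}{4}$)
$95 \left(3 w{\left(6 \right)} + 20\right) = 95 \left(3 \cdot \frac{7}{4} + 20\right) = 95 \left(\frac{21}{4} + 20\right) = 95 \cdot \frac{101}{4} = \frac{9595}{4}$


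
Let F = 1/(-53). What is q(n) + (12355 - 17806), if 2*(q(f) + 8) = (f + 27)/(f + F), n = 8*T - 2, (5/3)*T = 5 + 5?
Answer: -26603297/4874 ≈ -5458.2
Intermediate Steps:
F = -1/53 ≈ -0.018868
T = 6 (T = 3*(5 + 5)/5 = (3/5)*10 = 6)
n = 46 (n = 8*6 - 2 = 48 - 2 = 46)
q(f) = -8 + (27 + f)/(2*(-1/53 + f)) (q(f) = -8 + ((f + 27)/(f - 1/53))/2 = -8 + ((27 + f)/(-1/53 + f))/2 = -8 + (27 + f)/(2*(-1/53 + f)))
q(n) + (12355 - 17806) = (1447 - 795*46)/(2*(-1 + 53*46)) + (12355 - 17806) = (1447 - 36570)/(2*(-1 + 2438)) - 5451 = (1/2)*(-35123)/2437 - 5451 = (1/2)*(1/2437)*(-35123) - 5451 = -35123/4874 - 5451 = -26603297/4874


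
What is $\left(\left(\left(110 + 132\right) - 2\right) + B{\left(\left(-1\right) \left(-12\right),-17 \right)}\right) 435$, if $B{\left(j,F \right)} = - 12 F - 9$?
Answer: $189225$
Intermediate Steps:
$B{\left(j,F \right)} = -9 - 12 F$
$\left(\left(\left(110 + 132\right) - 2\right) + B{\left(\left(-1\right) \left(-12\right),-17 \right)}\right) 435 = \left(\left(\left(110 + 132\right) - 2\right) - -195\right) 435 = \left(\left(242 - 2\right) + \left(-9 + 204\right)\right) 435 = \left(240 + 195\right) 435 = 435 \cdot 435 = 189225$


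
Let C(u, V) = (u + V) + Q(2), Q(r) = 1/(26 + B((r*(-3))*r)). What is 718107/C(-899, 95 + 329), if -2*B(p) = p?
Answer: -22979424/15199 ≈ -1511.9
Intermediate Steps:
B(p) = -p/2
Q(r) = 1/(26 + 3*r²/2) (Q(r) = 1/(26 - r*(-3)*r/2) = 1/(26 - (-3*r)*r/2) = 1/(26 - (-3)*r²/2) = 1/(26 + 3*r²/2))
C(u, V) = 1/32 + V + u (C(u, V) = (u + V) + 2/(52 + 3*2²) = (V + u) + 2/(52 + 3*4) = (V + u) + 2/(52 + 12) = (V + u) + 2/64 = (V + u) + 2*(1/64) = (V + u) + 1/32 = 1/32 + V + u)
718107/C(-899, 95 + 329) = 718107/(1/32 + (95 + 329) - 899) = 718107/(1/32 + 424 - 899) = 718107/(-15199/32) = 718107*(-32/15199) = -22979424/15199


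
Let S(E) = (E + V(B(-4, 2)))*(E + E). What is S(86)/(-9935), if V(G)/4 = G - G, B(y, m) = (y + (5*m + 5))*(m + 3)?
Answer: -14792/9935 ≈ -1.4889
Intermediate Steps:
B(y, m) = (3 + m)*(5 + y + 5*m) (B(y, m) = (y + (5 + 5*m))*(3 + m) = (5 + y + 5*m)*(3 + m) = (3 + m)*(5 + y + 5*m))
V(G) = 0 (V(G) = 4*(G - G) = 4*0 = 0)
S(E) = 2*E² (S(E) = (E + 0)*(E + E) = E*(2*E) = 2*E²)
S(86)/(-9935) = (2*86²)/(-9935) = (2*7396)*(-1/9935) = 14792*(-1/9935) = -14792/9935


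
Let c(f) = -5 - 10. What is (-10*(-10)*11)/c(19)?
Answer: -220/3 ≈ -73.333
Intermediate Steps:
c(f) = -15
(-10*(-10)*11)/c(19) = (-10*(-10)*11)/(-15) = (100*11)*(-1/15) = 1100*(-1/15) = -220/3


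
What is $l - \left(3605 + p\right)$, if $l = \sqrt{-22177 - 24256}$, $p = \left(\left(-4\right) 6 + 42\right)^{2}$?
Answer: $-3929 + i \sqrt{46433} \approx -3929.0 + 215.48 i$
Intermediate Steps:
$p = 324$ ($p = \left(-24 + 42\right)^{2} = 18^{2} = 324$)
$l = i \sqrt{46433}$ ($l = \sqrt{-46433} = i \sqrt{46433} \approx 215.48 i$)
$l - \left(3605 + p\right) = i \sqrt{46433} - 3929 = -3929 + i \sqrt{46433}$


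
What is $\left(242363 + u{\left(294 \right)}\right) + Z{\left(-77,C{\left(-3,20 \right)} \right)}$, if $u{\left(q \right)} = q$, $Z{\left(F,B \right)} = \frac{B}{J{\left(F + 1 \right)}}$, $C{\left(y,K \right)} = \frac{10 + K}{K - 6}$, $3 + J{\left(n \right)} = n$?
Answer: $\frac{134189306}{553} \approx 2.4266 \cdot 10^{5}$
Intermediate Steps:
$J{\left(n \right)} = -3 + n$
$C{\left(y,K \right)} = \frac{10 + K}{-6 + K}$
$Z{\left(F,B \right)} = \frac{B}{-2 + F}$ ($Z{\left(F,B \right)} = \frac{B}{-3 + \left(F + 1\right)} = \frac{B}{-3 + \left(1 + F\right)} = \frac{B}{-2 + F}$)
$\left(242363 + u{\left(294 \right)}\right) + Z{\left(-77,C{\left(-3,20 \right)} \right)} = \left(242363 + 294\right) + \frac{\frac{1}{-6 + 20} \left(10 + 20\right)}{-2 - 77} = 242657 + \frac{\frac{1}{14} \cdot 30}{-79} = 242657 + \frac{1}{14} \cdot 30 \left(- \frac{1}{79}\right) = 242657 + \frac{15}{7} \left(- \frac{1}{79}\right) = 242657 - \frac{15}{553} = \frac{134189306}{553}$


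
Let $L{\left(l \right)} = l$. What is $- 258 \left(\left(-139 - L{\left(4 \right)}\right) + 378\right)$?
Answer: $-60630$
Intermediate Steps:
$- 258 \left(\left(-139 - L{\left(4 \right)}\right) + 378\right) = - 258 \left(\left(-139 - 4\right) + 378\right) = - 258 \left(-143 + 378\right) = \left(-258\right) 235 = -60630$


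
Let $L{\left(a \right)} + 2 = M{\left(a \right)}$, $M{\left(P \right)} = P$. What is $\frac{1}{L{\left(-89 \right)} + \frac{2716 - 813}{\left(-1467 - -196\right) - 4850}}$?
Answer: $- \frac{6121}{558914} \approx -0.010952$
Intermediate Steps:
$L{\left(a \right)} = -2 + a$
$\frac{1}{L{\left(-89 \right)} + \frac{2716 - 813}{\left(-1467 - -196\right) - 4850}} = \frac{1}{\left(-2 - 89\right) + \frac{2716 - 813}{\left(-1467 - -196\right) - 4850}} = \frac{1}{-91 + \frac{1903}{\left(-1467 + 196\right) - 4850}} = \frac{1}{-91 + \frac{1903}{-1271 - 4850}} = \frac{1}{-91 + \frac{1903}{-6121}} = \frac{1}{-91 + 1903 \left(- \frac{1}{6121}\right)} = \frac{1}{-91 - \frac{1903}{6121}} = \frac{1}{- \frac{558914}{6121}} = - \frac{6121}{558914}$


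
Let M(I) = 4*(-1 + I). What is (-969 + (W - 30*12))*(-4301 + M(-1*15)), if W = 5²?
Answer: 5691960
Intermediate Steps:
W = 25
M(I) = -4 + 4*I
(-969 + (W - 30*12))*(-4301 + M(-1*15)) = (-969 + (25 - 30*12))*(-4301 + (-4 + 4*(-1*15))) = (-969 + (25 - 360))*(-4301 + (-4 + 4*(-15))) = (-969 - 335)*(-4301 + (-4 - 60)) = -1304*(-4301 - 64) = -1304*(-4365) = 5691960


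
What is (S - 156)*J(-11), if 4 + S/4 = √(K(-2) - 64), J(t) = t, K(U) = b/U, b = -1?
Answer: 1892 - 22*I*√254 ≈ 1892.0 - 350.62*I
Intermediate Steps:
K(U) = -1/U
S = -16 + 2*I*√254 (S = -16 + 4*√(-1/(-2) - 64) = -16 + 4*√(-1*(-½) - 64) = -16 + 4*√(½ - 64) = -16 + 4*√(-127/2) = -16 + 4*(I*√254/2) = -16 + 2*I*√254 ≈ -16.0 + 31.875*I)
(S - 156)*J(-11) = ((-16 + 2*I*√254) - 156)*(-11) = (-172 + 2*I*√254)*(-11) = 1892 - 22*I*√254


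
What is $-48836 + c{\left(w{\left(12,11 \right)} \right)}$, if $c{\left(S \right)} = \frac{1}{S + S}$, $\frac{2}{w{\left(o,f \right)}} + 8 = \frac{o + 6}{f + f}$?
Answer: $- \frac{2148863}{44} \approx -48838.0$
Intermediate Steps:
$w{\left(o,f \right)} = \frac{2}{-8 + \frac{6 + o}{2 f}}$ ($w{\left(o,f \right)} = \frac{2}{-8 + \frac{o + 6}{f + f}} = \frac{2}{-8 + \frac{6 + o}{2 f}}$)
$c{\left(S \right)} = \frac{1}{2 S}$
$-48836 + c{\left(w{\left(12,11 \right)} \right)} = -48836 + \frac{1}{2 \cdot 4 \cdot 11 \frac{1}{6 + 12 - 176}} = -48836 + \frac{1}{2 \cdot 4 \cdot 11 \frac{1}{-158}} = -48836 + \frac{1}{2 \cdot 4 \cdot 11 \left(- \frac{1}{158}\right)} = -48836 + \frac{1}{2 \left(- \frac{22}{79}\right)} = -48836 + \frac{1}{2} \left(- \frac{79}{22}\right) = -48836 - \frac{79}{44} = - \frac{2148863}{44}$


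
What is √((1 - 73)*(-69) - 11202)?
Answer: I*√6234 ≈ 78.956*I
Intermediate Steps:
√((1 - 73)*(-69) - 11202) = √(-72*(-69) - 11202) = √(4968 - 11202) = √(-6234) = I*√6234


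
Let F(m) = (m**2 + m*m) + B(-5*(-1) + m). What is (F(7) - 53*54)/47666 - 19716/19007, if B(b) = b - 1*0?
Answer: -496045060/452993831 ≈ -1.0950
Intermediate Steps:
B(b) = b (B(b) = b + 0 = b)
F(m) = 5 + m + 2*m**2 (F(m) = (m**2 + m*m) + (-5*(-1) + m) = (m**2 + m**2) + (5 + m) = 2*m**2 + (5 + m) = 5 + m + 2*m**2)
(F(7) - 53*54)/47666 - 19716/19007 = ((5 + 7 + 2*7**2) - 53*54)/47666 - 19716/19007 = ((5 + 7 + 2*49) - 2862)*(1/47666) - 19716*1/19007 = ((5 + 7 + 98) - 2862)*(1/47666) - 19716/19007 = (110 - 2862)*(1/47666) - 19716/19007 = -2752*1/47666 - 19716/19007 = -1376/23833 - 19716/19007 = -496045060/452993831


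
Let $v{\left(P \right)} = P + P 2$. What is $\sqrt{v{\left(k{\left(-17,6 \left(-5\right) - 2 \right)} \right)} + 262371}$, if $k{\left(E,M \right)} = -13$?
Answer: $6 \sqrt{7287} \approx 512.18$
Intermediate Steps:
$v{\left(P \right)} = 3 P$ ($v{\left(P \right)} = P + 2 P = 3 P$)
$\sqrt{v{\left(k{\left(-17,6 \left(-5\right) - 2 \right)} \right)} + 262371} = \sqrt{3 \left(-13\right) + 262371} = \sqrt{-39 + 262371} = \sqrt{262332} = 6 \sqrt{7287}$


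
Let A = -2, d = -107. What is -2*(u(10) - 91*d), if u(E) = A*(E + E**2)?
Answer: -19034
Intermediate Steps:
u(E) = -2*E - 2*E**2 (u(E) = -2*(E + E**2) = -2*E - 2*E**2)
-2*(u(10) - 91*d) = -2*(-2*10*(1 + 10) - 91*(-107)) = -2*(-2*10*11 + 9737) = -2*(-220 + 9737) = -2*9517 = -19034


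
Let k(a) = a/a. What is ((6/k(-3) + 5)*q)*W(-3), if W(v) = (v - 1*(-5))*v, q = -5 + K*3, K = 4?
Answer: -462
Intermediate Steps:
q = 7 (q = -5 + 4*3 = -5 + 12 = 7)
W(v) = v*(5 + v) (W(v) = (v + 5)*v = (5 + v)*v = v*(5 + v))
k(a) = 1
((6/k(-3) + 5)*q)*W(-3) = ((6/1 + 5)*7)*(-3*(5 - 3)) = ((6*1 + 5)*7)*(-3*2) = ((6 + 5)*7)*(-6) = (11*7)*(-6) = 77*(-6) = -462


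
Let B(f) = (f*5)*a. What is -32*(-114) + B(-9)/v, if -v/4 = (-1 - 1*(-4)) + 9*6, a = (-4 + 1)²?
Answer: 277383/76 ≈ 3649.8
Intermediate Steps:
a = 9 (a = (-3)² = 9)
B(f) = 45*f (B(f) = (f*5)*9 = (5*f)*9 = 45*f)
v = -228 (v = -4*((-1 - 1*(-4)) + 9*6) = -4*((-1 + 4) + 54) = -4*(3 + 54) = -4*57 = -228)
-32*(-114) + B(-9)/v = -32*(-114) + (45*(-9))/(-228) = 3648 - 405*(-1/228) = 3648 + 135/76 = 277383/76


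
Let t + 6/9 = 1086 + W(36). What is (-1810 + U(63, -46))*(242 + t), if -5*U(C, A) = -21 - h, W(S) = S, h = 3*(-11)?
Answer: -7412716/3 ≈ -2.4709e+6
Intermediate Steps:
h = -33
t = 3364/3 (t = -⅔ + (1086 + 36) = -⅔ + 1122 = 3364/3 ≈ 1121.3)
U(C, A) = -12/5 (U(C, A) = -(-21 - 1*(-33))/5 = -(-21 + 33)/5 = -⅕*12 = -12/5)
(-1810 + U(63, -46))*(242 + t) = (-1810 - 12/5)*(242 + 3364/3) = -9062/5*4090/3 = -7412716/3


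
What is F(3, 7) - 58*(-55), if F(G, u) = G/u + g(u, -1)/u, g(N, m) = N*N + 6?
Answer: 22388/7 ≈ 3198.3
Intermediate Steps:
g(N, m) = 6 + N**2 (g(N, m) = N**2 + 6 = 6 + N**2)
F(G, u) = G/u + (6 + u**2)/u
F(3, 7) - 58*(-55) = (6 + 3 + 7**2)/7 - 58*(-55) = (6 + 3 + 49)/7 + 3190 = (1/7)*58 + 3190 = 58/7 + 3190 = 22388/7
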